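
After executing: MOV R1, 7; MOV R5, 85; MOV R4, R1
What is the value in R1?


Register state trace:
  MOV R1, 7  → R1 = 7
  MOV R5, 85  → R5 = 85
  MOV R4, R1  → R4 = 7
Final: R1 = 7

7


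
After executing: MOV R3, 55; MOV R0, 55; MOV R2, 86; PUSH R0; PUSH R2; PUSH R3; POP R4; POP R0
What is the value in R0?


Stack trace (top is rightmost):
  MOV R3, 55  → R3 = 55
  MOV R0, 55  → R0 = 55
  MOV R2, 86  → R2 = 86
  PUSH R0  → stack: [55]
  PUSH R2  → stack: [55, 86]
  PUSH R3  → stack: [55, 86, 55]
  POP R4  → R4 = 55, stack: [55, 86]
  POP R0  → R0 = 86, stack: [55]
Final: R0 = 86

86


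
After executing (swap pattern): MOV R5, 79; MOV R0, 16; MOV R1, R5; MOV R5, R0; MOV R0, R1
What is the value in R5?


Register state trace (swap pattern):
  MOV R5, 79  → R5 = 79
  MOV R0, 16  → R0 = 16
  MOV R1, R5  → R1 = 79  (save R5)
  MOV R5, R0  → R5 = 16  (R5 gets R0's value)
  MOV R0, R1  → R0 = 79  (R0 gets saved value)
Final: R5 = 16

16


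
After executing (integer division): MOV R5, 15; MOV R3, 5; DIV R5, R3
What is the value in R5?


Register state trace:
  MOV R5, 15  → R5 = 15
  MOV R3, 5  → R3 = 5
  DIV R5, R3  → R5 = 15 // 5 = 3
Final: R5 = 3

3


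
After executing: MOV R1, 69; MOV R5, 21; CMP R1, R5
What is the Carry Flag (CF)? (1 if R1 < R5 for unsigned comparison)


Register state trace:
  MOV R1, 69  → R1 = 69
  MOV R5, 21  → R5 = 21
  CMP R1, R5  → unsigned 69 - 21: no borrow
  69 >= 21, so CF = 0
CF = 0

0


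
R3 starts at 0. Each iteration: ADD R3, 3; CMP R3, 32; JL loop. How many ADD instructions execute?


Loop trace (R3 starts at 0, target 32, step 3):
  ADD #1: R3 = 0 + 3 = 3  → 3 < 32, loop
  ADD #2: R3 = 3 + 3 = 6  → 6 < 32, loop
  ADD #3: R3 = 6 + 3 = 9  → 9 < 32, loop
  ADD #4: R3 = 9 + 3 = 12  → 12 < 32, loop
  ADD #5: R3 = 12 + 3 = 15  → 15 < 32, loop
  ADD #6: R3 = 15 + 3 = 18  → 18 < 32, loop
  ADD #7: R3 = 18 + 3 = 21  → 21 < 32, loop
  ADD #8: R3 = 21 + 3 = 24  → 24 < 32, loop
  ADD #9: R3 = 24 + 3 = 27  → 27 < 32, loop
  ADD #10: R3 = 27 + 3 = 30  → 30 < 32, loop
  ADD #11: R3 = 30 + 3 = 33  → 33 >= 32, exit
Total ADD instructions: 11

11


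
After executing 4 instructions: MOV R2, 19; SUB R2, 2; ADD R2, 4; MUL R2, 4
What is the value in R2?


Register state trace:
  MOV R2, 19  → R2 = 19
  SUB R2, 2  → R2 = 19 - 2 = 17
  ADD R2, 4  → R2 = 17 + 4 = 21
  MUL R2, 4  → R2 = 21 * 4 = 84
Final: R2 = 84

84


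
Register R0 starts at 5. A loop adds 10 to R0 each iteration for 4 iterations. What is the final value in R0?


Starting value: R0 = 5
  Iter 1: R0 = 5 + 10 = 15
  Iter 2: R0 = 15 + 10 = 25
  Iter 3: R0 = 25 + 10 = 35
  Iter 4: R0 = 35 + 10 = 45
Final: R0 = 45

45


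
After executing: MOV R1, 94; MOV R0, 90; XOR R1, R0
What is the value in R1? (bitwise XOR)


Register state trace:
  MOV R1, 94  → R1 = 94 (0b01011110)
  MOV R0, 90  → R0 = 90 (0b01011010)
  XOR R1, R0  → R1 = 94 XOR 90 = 4 (0b00000100)
Final: R1 = 4

4


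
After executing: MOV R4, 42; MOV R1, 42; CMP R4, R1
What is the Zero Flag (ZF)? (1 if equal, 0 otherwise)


Register state trace:
  MOV R4, 42  → R4 = 42
  MOV R1, 42  → R1 = 42
  CMP R4, R1  → computes 42 - 42 = 0
  Result is zero, so values are equal
ZF = 1

1


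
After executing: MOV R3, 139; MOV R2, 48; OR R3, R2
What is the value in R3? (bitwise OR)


Register state trace:
  MOV R3, 139  → R3 = 139 (0b10001011)
  MOV R2, 48  → R2 = 48 (0b00110000)
  OR R3, R2   → R3 = 139 OR 48 = 187 (0b10111011)
Final: R3 = 187

187


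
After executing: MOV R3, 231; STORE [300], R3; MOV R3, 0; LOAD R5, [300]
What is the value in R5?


Register and memory trace:
  MOV R3, 231  → R3 = 231
  STORE [300], R3  → mem[300] = 231
  MOV R3, 0  → R3 = 0
  LOAD R5, [300]  → R5 = mem[300] = 231
Final: R5 = 231

231


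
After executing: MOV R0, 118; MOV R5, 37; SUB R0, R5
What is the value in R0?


Register state trace:
  MOV R0, 118  → R0 = 118
  MOV R5, 37  → R5 = 37
  SUB R0, R5  → R0 = 118 - 37 = 81
Final: R0 = 81

81


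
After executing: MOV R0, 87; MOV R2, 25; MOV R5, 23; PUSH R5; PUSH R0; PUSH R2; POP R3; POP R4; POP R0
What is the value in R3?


Stack trace (top is rightmost):
  MOV R0, 87  → R0 = 87
  MOV R2, 25  → R2 = 25
  MOV R5, 23  → R5 = 23
  PUSH R5  → stack: [23]
  PUSH R0  → stack: [23, 87]
  PUSH R2  → stack: [23, 87, 25]
  POP R3  → R3 = 25, stack: [23, 87]
  POP R4  → R4 = 87, stack: [23]
  POP R0  → R0 = 23, stack: []
Final: R3 = 25

25


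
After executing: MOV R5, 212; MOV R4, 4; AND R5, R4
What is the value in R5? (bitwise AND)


Register state trace:
  MOV R5, 212  → R5 = 212 (0b11010100)
  MOV R4, 4  → R4 = 4 (0b00000100)
  AND R5, R4  → R5 = 212 AND 4 = 4 (0b00000100)
Final: R5 = 4

4


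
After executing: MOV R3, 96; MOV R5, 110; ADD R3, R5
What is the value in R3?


Register state trace:
  MOV R3, 96  → R3 = 96
  MOV R5, 110  → R5 = 110
  ADD R3, R5  → R3 = 96 + 110 = 206
Final: R3 = 206

206


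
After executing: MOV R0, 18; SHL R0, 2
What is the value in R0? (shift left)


Register state trace:
  MOV R0, 18  → R0 = 18
  SHL R0, 2  → R0 = 18 << 2 = 18 * 2^2 = 72
Final: R0 = 72

72


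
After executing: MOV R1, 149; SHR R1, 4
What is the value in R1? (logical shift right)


Register state trace:
  MOV R1, 149  → R1 = 149
  SHR R1, 4  → R1 = 149 >> 4 = 149 // 2^4 = 9
Final: R1 = 9

9


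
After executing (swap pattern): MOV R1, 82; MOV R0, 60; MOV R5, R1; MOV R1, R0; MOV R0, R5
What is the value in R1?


Register state trace (swap pattern):
  MOV R1, 82  → R1 = 82
  MOV R0, 60  → R0 = 60
  MOV R5, R1  → R5 = 82  (save R1)
  MOV R1, R0  → R1 = 60  (R1 gets R0's value)
  MOV R0, R5  → R0 = 82  (R0 gets saved value)
Final: R1 = 60

60


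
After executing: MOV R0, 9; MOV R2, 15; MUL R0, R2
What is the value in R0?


Register state trace:
  MOV R0, 9  → R0 = 9
  MOV R2, 15  → R2 = 15
  MUL R0, R2  → R0 = 9 * 15 = 135
Final: R0 = 135

135


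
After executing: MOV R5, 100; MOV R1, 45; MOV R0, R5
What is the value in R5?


Register state trace:
  MOV R5, 100  → R5 = 100
  MOV R1, 45  → R1 = 45
  MOV R0, R5  → R0 = 100
Final: R5 = 100

100


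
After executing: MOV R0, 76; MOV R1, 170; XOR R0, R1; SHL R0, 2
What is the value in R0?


Register state trace:
  MOV R0, 76  → R0 = 76 (0b01001100)
  MOV R1, 170  → R1 = 170 (0b10101010)
  XOR R0, R1  → R0 = 76 XOR 170 = 230 (0b11100110)
  SHL R0, 2  → R0 = 230 << 2 = 920
Final: R0 = 920

920


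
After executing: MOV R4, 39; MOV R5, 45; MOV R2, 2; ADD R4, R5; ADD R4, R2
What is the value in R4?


Register state trace:
  MOV R4, 39  → R4 = 39
  MOV R5, 45  → R5 = 45
  MOV R2, 2  → R2 = 2
  ADD R4, R5  → R4 = 39 + 45 = 84
  ADD R4, R2  → R4 = 84 + 2 = 86
Final: R4 = 86

86


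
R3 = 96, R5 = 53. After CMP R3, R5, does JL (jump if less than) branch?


Trace:
  R3 = 96, R5 = 53
  CMP R3, R5  → compares 96 vs 53
  JL checks: is 96 less than 53?
  96 > 53, so condition is false
Branch taken: No

No


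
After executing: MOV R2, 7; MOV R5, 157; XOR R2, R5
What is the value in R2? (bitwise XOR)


Register state trace:
  MOV R2, 7  → R2 = 7 (0b00000111)
  MOV R5, 157  → R5 = 157 (0b10011101)
  XOR R2, R5  → R2 = 7 XOR 157 = 154 (0b10011010)
Final: R2 = 154

154


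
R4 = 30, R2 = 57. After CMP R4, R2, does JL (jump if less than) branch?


Trace:
  R4 = 30, R2 = 57
  CMP R4, R2  → compares 30 vs 57
  JL checks: is 30 less than 57?
  30 < 57, so condition is true
Branch taken: Yes

Yes


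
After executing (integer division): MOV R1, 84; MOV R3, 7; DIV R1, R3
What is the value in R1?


Register state trace:
  MOV R1, 84  → R1 = 84
  MOV R3, 7  → R3 = 7
  DIV R1, R3  → R1 = 84 // 7 = 12
Final: R1 = 12

12


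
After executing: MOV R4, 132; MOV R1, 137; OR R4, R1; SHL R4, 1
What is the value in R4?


Register state trace:
  MOV R4, 132  → R4 = 132 (0b10000100)
  MOV R1, 137  → R1 = 137 (0b10001001)
  OR R4, R1  → R4 = 132 OR 137 = 141 (0b10001101)
  SHL R4, 1  → R4 = 141 << 1 = 282
Final: R4 = 282

282


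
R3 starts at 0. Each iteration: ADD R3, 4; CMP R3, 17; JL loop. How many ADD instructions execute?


Loop trace (R3 starts at 0, target 17, step 4):
  ADD #1: R3 = 0 + 4 = 4  → 4 < 17, loop
  ADD #2: R3 = 4 + 4 = 8  → 8 < 17, loop
  ADD #3: R3 = 8 + 4 = 12  → 12 < 17, loop
  ADD #4: R3 = 12 + 4 = 16  → 16 < 17, loop
  ADD #5: R3 = 16 + 4 = 20  → 20 >= 17, exit
Total ADD instructions: 5

5


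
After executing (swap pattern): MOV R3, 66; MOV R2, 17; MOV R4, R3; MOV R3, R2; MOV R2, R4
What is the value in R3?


Register state trace (swap pattern):
  MOV R3, 66  → R3 = 66
  MOV R2, 17  → R2 = 17
  MOV R4, R3  → R4 = 66  (save R3)
  MOV R3, R2  → R3 = 17  (R3 gets R2's value)
  MOV R2, R4  → R2 = 66  (R2 gets saved value)
Final: R3 = 17

17


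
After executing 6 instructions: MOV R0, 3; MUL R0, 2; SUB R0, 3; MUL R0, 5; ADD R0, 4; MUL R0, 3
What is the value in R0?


Register state trace:
  MOV R0, 3  → R0 = 3
  MUL R0, 2  → R0 = 3 * 2 = 6
  SUB R0, 3  → R0 = 6 - 3 = 3
  MUL R0, 5  → R0 = 3 * 5 = 15
  ADD R0, 4  → R0 = 15 + 4 = 19
  MUL R0, 3  → R0 = 19 * 3 = 57
Final: R0 = 57

57


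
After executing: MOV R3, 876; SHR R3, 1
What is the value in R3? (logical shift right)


Register state trace:
  MOV R3, 876  → R3 = 876
  SHR R3, 1  → R3 = 876 >> 1 = 876 // 2^1 = 438
Final: R3 = 438

438


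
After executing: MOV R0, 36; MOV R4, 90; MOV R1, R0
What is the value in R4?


Register state trace:
  MOV R0, 36  → R0 = 36
  MOV R4, 90  → R4 = 90
  MOV R1, R0  → R1 = 36
Final: R4 = 90

90


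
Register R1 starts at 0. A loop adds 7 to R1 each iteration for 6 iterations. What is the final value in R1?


Starting value: R1 = 0
  Iter 1: R1 = 0 + 7 = 7
  Iter 2: R1 = 7 + 7 = 14
  Iter 3: R1 = 14 + 7 = 21
  Iter 4: R1 = 21 + 7 = 28
  Iter 5: R1 = 28 + 7 = 35
  Iter 6: R1 = 35 + 7 = 42
Final: R1 = 42

42


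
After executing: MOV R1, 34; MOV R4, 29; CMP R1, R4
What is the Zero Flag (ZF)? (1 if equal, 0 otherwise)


Register state trace:
  MOV R1, 34  → R1 = 34
  MOV R4, 29  → R4 = 29
  CMP R1, R4  → computes 34 - 29 = 5
  Result is nonzero, so values are not equal
ZF = 0

0


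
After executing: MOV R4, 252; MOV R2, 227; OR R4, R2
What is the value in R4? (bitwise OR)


Register state trace:
  MOV R4, 252  → R4 = 252 (0b11111100)
  MOV R2, 227  → R2 = 227 (0b11100011)
  OR R4, R2   → R4 = 252 OR 227 = 255 (0b11111111)
Final: R4 = 255

255


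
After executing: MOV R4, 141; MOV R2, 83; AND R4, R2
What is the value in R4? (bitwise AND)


Register state trace:
  MOV R4, 141  → R4 = 141 (0b10001101)
  MOV R2, 83  → R2 = 83 (0b01010011)
  AND R4, R2  → R4 = 141 AND 83 = 1 (0b00000001)
Final: R4 = 1

1


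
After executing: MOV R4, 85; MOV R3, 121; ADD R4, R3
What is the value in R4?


Register state trace:
  MOV R4, 85  → R4 = 85
  MOV R3, 121  → R3 = 121
  ADD R4, R3  → R4 = 85 + 121 = 206
Final: R4 = 206

206


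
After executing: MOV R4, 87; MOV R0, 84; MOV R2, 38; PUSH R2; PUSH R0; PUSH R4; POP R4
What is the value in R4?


Stack trace (top is rightmost):
  MOV R4, 87  → R4 = 87
  MOV R0, 84  → R0 = 84
  MOV R2, 38  → R2 = 38
  PUSH R2  → stack: [38]
  PUSH R0  → stack: [38, 84]
  PUSH R4  → stack: [38, 84, 87]
  POP R4  → R4 = 87, stack: [38, 84]
Final: R4 = 87

87


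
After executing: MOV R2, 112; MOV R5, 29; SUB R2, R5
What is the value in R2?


Register state trace:
  MOV R2, 112  → R2 = 112
  MOV R5, 29  → R5 = 29
  SUB R2, R5  → R2 = 112 - 29 = 83
Final: R2 = 83

83


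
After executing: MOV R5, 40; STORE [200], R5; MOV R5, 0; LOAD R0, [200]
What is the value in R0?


Register and memory trace:
  MOV R5, 40  → R5 = 40
  STORE [200], R5  → mem[200] = 40
  MOV R5, 0  → R5 = 0
  LOAD R0, [200]  → R0 = mem[200] = 40
Final: R0 = 40

40


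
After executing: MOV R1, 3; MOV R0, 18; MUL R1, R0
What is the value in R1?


Register state trace:
  MOV R1, 3  → R1 = 3
  MOV R0, 18  → R0 = 18
  MUL R1, R0  → R1 = 3 * 18 = 54
Final: R1 = 54

54


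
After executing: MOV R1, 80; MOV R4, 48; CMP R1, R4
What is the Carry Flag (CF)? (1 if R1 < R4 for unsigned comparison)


Register state trace:
  MOV R1, 80  → R1 = 80
  MOV R4, 48  → R4 = 48
  CMP R1, R4  → unsigned 80 - 48: no borrow
  80 >= 48, so CF = 0
CF = 0

0


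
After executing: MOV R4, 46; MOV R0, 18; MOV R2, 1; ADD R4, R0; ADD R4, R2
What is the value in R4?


Register state trace:
  MOV R4, 46  → R4 = 46
  MOV R0, 18  → R0 = 18
  MOV R2, 1  → R2 = 1
  ADD R4, R0  → R4 = 46 + 18 = 64
  ADD R4, R2  → R4 = 64 + 1 = 65
Final: R4 = 65

65


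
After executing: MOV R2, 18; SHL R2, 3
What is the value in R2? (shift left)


Register state trace:
  MOV R2, 18  → R2 = 18
  SHL R2, 3  → R2 = 18 << 3 = 18 * 2^3 = 144
Final: R2 = 144

144


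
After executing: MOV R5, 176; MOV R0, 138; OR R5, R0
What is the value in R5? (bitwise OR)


Register state trace:
  MOV R5, 176  → R5 = 176 (0b10110000)
  MOV R0, 138  → R0 = 138 (0b10001010)
  OR R5, R0   → R5 = 176 OR 138 = 186 (0b10111010)
Final: R5 = 186

186


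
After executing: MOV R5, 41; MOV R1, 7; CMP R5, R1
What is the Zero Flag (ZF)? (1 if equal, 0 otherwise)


Register state trace:
  MOV R5, 41  → R5 = 41
  MOV R1, 7  → R1 = 7
  CMP R5, R1  → computes 41 - 7 = 34
  Result is nonzero, so values are not equal
ZF = 0

0


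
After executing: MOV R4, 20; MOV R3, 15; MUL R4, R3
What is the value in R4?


Register state trace:
  MOV R4, 20  → R4 = 20
  MOV R3, 15  → R3 = 15
  MUL R4, R3  → R4 = 20 * 15 = 300
Final: R4 = 300

300


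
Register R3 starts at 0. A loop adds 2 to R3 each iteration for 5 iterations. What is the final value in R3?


Starting value: R3 = 0
  Iter 1: R3 = 0 + 2 = 2
  Iter 2: R3 = 2 + 2 = 4
  Iter 3: R3 = 4 + 2 = 6
  Iter 4: R3 = 6 + 2 = 8
  Iter 5: R3 = 8 + 2 = 10
Final: R3 = 10

10


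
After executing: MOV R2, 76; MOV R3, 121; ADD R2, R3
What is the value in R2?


Register state trace:
  MOV R2, 76  → R2 = 76
  MOV R3, 121  → R3 = 121
  ADD R2, R3  → R2 = 76 + 121 = 197
Final: R2 = 197

197


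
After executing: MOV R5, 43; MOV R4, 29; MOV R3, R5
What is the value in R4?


Register state trace:
  MOV R5, 43  → R5 = 43
  MOV R4, 29  → R4 = 29
  MOV R3, R5  → R3 = 43
Final: R4 = 29

29


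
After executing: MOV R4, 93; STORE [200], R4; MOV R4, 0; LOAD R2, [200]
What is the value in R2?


Register and memory trace:
  MOV R4, 93  → R4 = 93
  STORE [200], R4  → mem[200] = 93
  MOV R4, 0  → R4 = 0
  LOAD R2, [200]  → R2 = mem[200] = 93
Final: R2 = 93

93


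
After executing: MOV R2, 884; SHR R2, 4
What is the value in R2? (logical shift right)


Register state trace:
  MOV R2, 884  → R2 = 884
  SHR R2, 4  → R2 = 884 >> 4 = 884 // 2^4 = 55
Final: R2 = 55

55


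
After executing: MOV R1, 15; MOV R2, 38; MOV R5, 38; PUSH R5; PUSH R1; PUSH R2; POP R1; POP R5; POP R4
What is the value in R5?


Stack trace (top is rightmost):
  MOV R1, 15  → R1 = 15
  MOV R2, 38  → R2 = 38
  MOV R5, 38  → R5 = 38
  PUSH R5  → stack: [38]
  PUSH R1  → stack: [38, 15]
  PUSH R2  → stack: [38, 15, 38]
  POP R1  → R1 = 38, stack: [38, 15]
  POP R5  → R5 = 15, stack: [38]
  POP R4  → R4 = 38, stack: []
Final: R5 = 15

15


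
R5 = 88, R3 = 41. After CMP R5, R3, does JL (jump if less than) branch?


Trace:
  R5 = 88, R3 = 41
  CMP R5, R3  → compares 88 vs 41
  JL checks: is 88 less than 41?
  88 > 41, so condition is false
Branch taken: No

No


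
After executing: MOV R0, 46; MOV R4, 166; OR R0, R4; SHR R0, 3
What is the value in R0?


Register state trace:
  MOV R0, 46  → R0 = 46 (0b00101110)
  MOV R4, 166  → R4 = 166 (0b10100110)
  OR R0, R4  → R0 = 46 OR 166 = 174 (0b10101110)
  SHR R0, 3  → R0 = 174 >> 3 = 21
Final: R0 = 21

21


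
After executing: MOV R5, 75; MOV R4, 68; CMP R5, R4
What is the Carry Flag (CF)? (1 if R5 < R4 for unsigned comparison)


Register state trace:
  MOV R5, 75  → R5 = 75
  MOV R4, 68  → R4 = 68
  CMP R5, R4  → unsigned 75 - 68: no borrow
  75 >= 68, so CF = 0
CF = 0

0


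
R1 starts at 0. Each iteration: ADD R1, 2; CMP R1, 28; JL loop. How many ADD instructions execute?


Loop trace (R1 starts at 0, target 28, step 2):
  ADD #1: R1 = 0 + 2 = 2  → 2 < 28, loop
  ADD #2: R1 = 2 + 2 = 4  → 4 < 28, loop
  ADD #3: R1 = 4 + 2 = 6  → 6 < 28, loop
  ADD #4: R1 = 6 + 2 = 8  → 8 < 28, loop
  ADD #5: R1 = 8 + 2 = 10  → 10 < 28, loop
  ADD #6: R1 = 10 + 2 = 12  → 12 < 28, loop
  ADD #7: R1 = 12 + 2 = 14  → 14 < 28, loop
  ADD #8: R1 = 14 + 2 = 16  → 16 < 28, loop
  ADD #9: R1 = 16 + 2 = 18  → 18 < 28, loop
  ADD #10: R1 = 18 + 2 = 20  → 20 < 28, loop
  ADD #11: R1 = 20 + 2 = 22  → 22 < 28, loop
  ADD #12: R1 = 22 + 2 = 24  → 24 < 28, loop
  ADD #13: R1 = 24 + 2 = 26  → 26 < 28, loop
  ADD #14: R1 = 26 + 2 = 28  → 28 >= 28, exit
Total ADD instructions: 14

14


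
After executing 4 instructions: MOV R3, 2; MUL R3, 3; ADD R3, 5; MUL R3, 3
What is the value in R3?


Register state trace:
  MOV R3, 2  → R3 = 2
  MUL R3, 3  → R3 = 2 * 3 = 6
  ADD R3, 5  → R3 = 6 + 5 = 11
  MUL R3, 3  → R3 = 11 * 3 = 33
Final: R3 = 33

33


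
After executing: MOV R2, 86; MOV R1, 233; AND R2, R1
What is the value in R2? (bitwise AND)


Register state trace:
  MOV R2, 86  → R2 = 86 (0b01010110)
  MOV R1, 233  → R1 = 233 (0b11101001)
  AND R2, R1  → R2 = 86 AND 233 = 64 (0b01000000)
Final: R2 = 64

64


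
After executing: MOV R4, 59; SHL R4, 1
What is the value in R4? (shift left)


Register state trace:
  MOV R4, 59  → R4 = 59
  SHL R4, 1  → R4 = 59 << 1 = 59 * 2^1 = 118
Final: R4 = 118

118


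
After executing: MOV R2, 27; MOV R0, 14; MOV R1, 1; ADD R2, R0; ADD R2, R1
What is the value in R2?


Register state trace:
  MOV R2, 27  → R2 = 27
  MOV R0, 14  → R0 = 14
  MOV R1, 1  → R1 = 1
  ADD R2, R0  → R2 = 27 + 14 = 41
  ADD R2, R1  → R2 = 41 + 1 = 42
Final: R2 = 42

42


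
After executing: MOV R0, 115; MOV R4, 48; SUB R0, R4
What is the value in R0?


Register state trace:
  MOV R0, 115  → R0 = 115
  MOV R4, 48  → R4 = 48
  SUB R0, R4  → R0 = 115 - 48 = 67
Final: R0 = 67

67


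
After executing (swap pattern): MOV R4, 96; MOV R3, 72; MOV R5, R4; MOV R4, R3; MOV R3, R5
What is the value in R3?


Register state trace (swap pattern):
  MOV R4, 96  → R4 = 96
  MOV R3, 72  → R3 = 72
  MOV R5, R4  → R5 = 96  (save R4)
  MOV R4, R3  → R4 = 72  (R4 gets R3's value)
  MOV R3, R5  → R3 = 96  (R3 gets saved value)
Final: R3 = 96

96


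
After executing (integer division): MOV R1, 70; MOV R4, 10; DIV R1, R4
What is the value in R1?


Register state trace:
  MOV R1, 70  → R1 = 70
  MOV R4, 10  → R4 = 10
  DIV R1, R4  → R1 = 70 // 10 = 7
Final: R1 = 7

7


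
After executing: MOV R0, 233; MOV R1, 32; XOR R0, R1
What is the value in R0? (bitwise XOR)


Register state trace:
  MOV R0, 233  → R0 = 233 (0b11101001)
  MOV R1, 32  → R1 = 32 (0b00100000)
  XOR R0, R1  → R0 = 233 XOR 32 = 201 (0b11001001)
Final: R0 = 201

201


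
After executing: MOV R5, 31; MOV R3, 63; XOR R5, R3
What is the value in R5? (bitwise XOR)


Register state trace:
  MOV R5, 31  → R5 = 31 (0b00011111)
  MOV R3, 63  → R3 = 63 (0b00111111)
  XOR R5, R3  → R5 = 31 XOR 63 = 32 (0b00100000)
Final: R5 = 32

32


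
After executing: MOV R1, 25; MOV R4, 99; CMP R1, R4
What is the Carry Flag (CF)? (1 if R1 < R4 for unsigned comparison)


Register state trace:
  MOV R1, 25  → R1 = 25
  MOV R4, 99  → R4 = 99
  CMP R1, R4  → unsigned 25 - 99: borrow occurs
  25 < 99, so CF = 1
CF = 1

1


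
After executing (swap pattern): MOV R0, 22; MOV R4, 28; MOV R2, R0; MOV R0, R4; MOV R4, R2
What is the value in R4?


Register state trace (swap pattern):
  MOV R0, 22  → R0 = 22
  MOV R4, 28  → R4 = 28
  MOV R2, R0  → R2 = 22  (save R0)
  MOV R0, R4  → R0 = 28  (R0 gets R4's value)
  MOV R4, R2  → R4 = 22  (R4 gets saved value)
Final: R4 = 22

22


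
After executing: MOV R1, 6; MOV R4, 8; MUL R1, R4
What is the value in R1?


Register state trace:
  MOV R1, 6  → R1 = 6
  MOV R4, 8  → R4 = 8
  MUL R1, R4  → R1 = 6 * 8 = 48
Final: R1 = 48

48


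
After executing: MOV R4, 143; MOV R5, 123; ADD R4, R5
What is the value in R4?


Register state trace:
  MOV R4, 143  → R4 = 143
  MOV R5, 123  → R5 = 123
  ADD R4, R5  → R4 = 143 + 123 = 266
Final: R4 = 266

266


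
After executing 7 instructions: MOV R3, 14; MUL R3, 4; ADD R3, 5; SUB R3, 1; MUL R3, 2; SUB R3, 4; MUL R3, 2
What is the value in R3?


Register state trace:
  MOV R3, 14  → R3 = 14
  MUL R3, 4  → R3 = 14 * 4 = 56
  ADD R3, 5  → R3 = 56 + 5 = 61
  SUB R3, 1  → R3 = 61 - 1 = 60
  MUL R3, 2  → R3 = 60 * 2 = 120
  SUB R3, 4  → R3 = 120 - 4 = 116
  MUL R3, 2  → R3 = 116 * 2 = 232
Final: R3 = 232

232


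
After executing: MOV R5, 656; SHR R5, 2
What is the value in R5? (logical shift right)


Register state trace:
  MOV R5, 656  → R5 = 656
  SHR R5, 2  → R5 = 656 >> 2 = 656 // 2^2 = 164
Final: R5 = 164

164


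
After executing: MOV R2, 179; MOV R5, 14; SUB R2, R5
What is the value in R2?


Register state trace:
  MOV R2, 179  → R2 = 179
  MOV R5, 14  → R5 = 14
  SUB R2, R5  → R2 = 179 - 14 = 165
Final: R2 = 165

165


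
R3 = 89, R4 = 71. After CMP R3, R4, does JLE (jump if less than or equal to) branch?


Trace:
  R3 = 89, R4 = 71
  CMP R3, R4  → compares 89 vs 71
  JLE checks: is 89 less than or equal to 71?
  89 > 71, so condition is false
Branch taken: No

No


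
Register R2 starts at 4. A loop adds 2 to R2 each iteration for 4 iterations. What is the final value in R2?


Starting value: R2 = 4
  Iter 1: R2 = 4 + 2 = 6
  Iter 2: R2 = 6 + 2 = 8
  Iter 3: R2 = 8 + 2 = 10
  Iter 4: R2 = 10 + 2 = 12
Final: R2 = 12

12


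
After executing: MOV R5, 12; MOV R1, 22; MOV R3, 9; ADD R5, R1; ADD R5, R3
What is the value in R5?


Register state trace:
  MOV R5, 12  → R5 = 12
  MOV R1, 22  → R1 = 22
  MOV R3, 9  → R3 = 9
  ADD R5, R1  → R5 = 12 + 22 = 34
  ADD R5, R3  → R5 = 34 + 9 = 43
Final: R5 = 43

43


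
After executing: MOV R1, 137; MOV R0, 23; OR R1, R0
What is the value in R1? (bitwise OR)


Register state trace:
  MOV R1, 137  → R1 = 137 (0b10001001)
  MOV R0, 23  → R0 = 23 (0b00010111)
  OR R1, R0   → R1 = 137 OR 23 = 159 (0b10011111)
Final: R1 = 159

159


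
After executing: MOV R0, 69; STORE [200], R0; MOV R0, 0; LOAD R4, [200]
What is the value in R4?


Register and memory trace:
  MOV R0, 69  → R0 = 69
  STORE [200], R0  → mem[200] = 69
  MOV R0, 0  → R0 = 0
  LOAD R4, [200]  → R4 = mem[200] = 69
Final: R4 = 69

69


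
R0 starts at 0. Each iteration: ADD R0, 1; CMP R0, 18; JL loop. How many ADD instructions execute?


Loop trace (R0 starts at 0, target 18, step 1):
  ADD #1: R0 = 0 + 1 = 1  → 1 < 18, loop
  ADD #2: R0 = 1 + 1 = 2  → 2 < 18, loop
  ADD #3: R0 = 2 + 1 = 3  → 3 < 18, loop
  ADD #4: R0 = 3 + 1 = 4  → 4 < 18, loop
  ADD #5: R0 = 4 + 1 = 5  → 5 < 18, loop
  ADD #6: R0 = 5 + 1 = 6  → 6 < 18, loop
  ADD #7: R0 = 6 + 1 = 7  → 7 < 18, loop
  ADD #8: R0 = 7 + 1 = 8  → 8 < 18, loop
  ADD #9: R0 = 8 + 1 = 9  → 9 < 18, loop
  ADD #10: R0 = 9 + 1 = 10  → 10 < 18, loop
  ADD #11: R0 = 10 + 1 = 11  → 11 < 18, loop
  ADD #12: R0 = 11 + 1 = 12  → 12 < 18, loop
  ADD #13: R0 = 12 + 1 = 13  → 13 < 18, loop
  ADD #14: R0 = 13 + 1 = 14  → 14 < 18, loop
  ADD #15: R0 = 14 + 1 = 15  → 15 < 18, loop
  ADD #16: R0 = 15 + 1 = 16  → 16 < 18, loop
  ADD #17: R0 = 16 + 1 = 17  → 17 < 18, loop
  ADD #18: R0 = 17 + 1 = 18  → 18 >= 18, exit
Total ADD instructions: 18

18


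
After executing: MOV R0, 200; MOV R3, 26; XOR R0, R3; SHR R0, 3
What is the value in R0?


Register state trace:
  MOV R0, 200  → R0 = 200 (0b11001000)
  MOV R3, 26  → R3 = 26 (0b00011010)
  XOR R0, R3  → R0 = 200 XOR 26 = 210 (0b11010010)
  SHR R0, 3  → R0 = 210 >> 3 = 26
Final: R0 = 26

26


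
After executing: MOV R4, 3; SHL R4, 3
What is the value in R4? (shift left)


Register state trace:
  MOV R4, 3  → R4 = 3
  SHL R4, 3  → R4 = 3 << 3 = 3 * 2^3 = 24
Final: R4 = 24

24


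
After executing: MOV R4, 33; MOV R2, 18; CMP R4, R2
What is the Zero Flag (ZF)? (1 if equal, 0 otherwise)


Register state trace:
  MOV R4, 33  → R4 = 33
  MOV R2, 18  → R2 = 18
  CMP R4, R2  → computes 33 - 18 = 15
  Result is nonzero, so values are not equal
ZF = 0

0


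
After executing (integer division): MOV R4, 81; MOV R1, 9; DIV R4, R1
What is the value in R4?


Register state trace:
  MOV R4, 81  → R4 = 81
  MOV R1, 9  → R1 = 9
  DIV R4, R1  → R4 = 81 // 9 = 9
Final: R4 = 9

9


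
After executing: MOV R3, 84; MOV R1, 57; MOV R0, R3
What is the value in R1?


Register state trace:
  MOV R3, 84  → R3 = 84
  MOV R1, 57  → R1 = 57
  MOV R0, R3  → R0 = 84
Final: R1 = 57

57


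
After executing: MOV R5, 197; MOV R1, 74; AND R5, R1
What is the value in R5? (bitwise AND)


Register state trace:
  MOV R5, 197  → R5 = 197 (0b11000101)
  MOV R1, 74  → R1 = 74 (0b01001010)
  AND R5, R1  → R5 = 197 AND 74 = 64 (0b01000000)
Final: R5 = 64

64


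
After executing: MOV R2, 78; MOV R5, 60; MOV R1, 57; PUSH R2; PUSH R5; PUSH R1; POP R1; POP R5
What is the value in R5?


Stack trace (top is rightmost):
  MOV R2, 78  → R2 = 78
  MOV R5, 60  → R5 = 60
  MOV R1, 57  → R1 = 57
  PUSH R2  → stack: [78]
  PUSH R5  → stack: [78, 60]
  PUSH R1  → stack: [78, 60, 57]
  POP R1  → R1 = 57, stack: [78, 60]
  POP R5  → R5 = 60, stack: [78]
Final: R5 = 60

60


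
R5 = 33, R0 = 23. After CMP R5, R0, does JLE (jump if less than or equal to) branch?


Trace:
  R5 = 33, R0 = 23
  CMP R5, R0  → compares 33 vs 23
  JLE checks: is 33 less than or equal to 23?
  33 > 23, so condition is false
Branch taken: No

No


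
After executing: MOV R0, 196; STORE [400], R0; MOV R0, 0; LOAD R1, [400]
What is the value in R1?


Register and memory trace:
  MOV R0, 196  → R0 = 196
  STORE [400], R0  → mem[400] = 196
  MOV R0, 0  → R0 = 0
  LOAD R1, [400]  → R1 = mem[400] = 196
Final: R1 = 196

196


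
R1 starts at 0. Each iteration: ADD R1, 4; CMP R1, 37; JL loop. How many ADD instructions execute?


Loop trace (R1 starts at 0, target 37, step 4):
  ADD #1: R1 = 0 + 4 = 4  → 4 < 37, loop
  ADD #2: R1 = 4 + 4 = 8  → 8 < 37, loop
  ADD #3: R1 = 8 + 4 = 12  → 12 < 37, loop
  ADD #4: R1 = 12 + 4 = 16  → 16 < 37, loop
  ADD #5: R1 = 16 + 4 = 20  → 20 < 37, loop
  ADD #6: R1 = 20 + 4 = 24  → 24 < 37, loop
  ADD #7: R1 = 24 + 4 = 28  → 28 < 37, loop
  ADD #8: R1 = 28 + 4 = 32  → 32 < 37, loop
  ADD #9: R1 = 32 + 4 = 36  → 36 < 37, loop
  ADD #10: R1 = 36 + 4 = 40  → 40 >= 37, exit
Total ADD instructions: 10

10


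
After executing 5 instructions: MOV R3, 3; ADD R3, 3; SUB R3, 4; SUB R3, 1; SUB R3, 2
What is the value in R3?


Register state trace:
  MOV R3, 3  → R3 = 3
  ADD R3, 3  → R3 = 3 + 3 = 6
  SUB R3, 4  → R3 = 6 - 4 = 2
  SUB R3, 1  → R3 = 2 - 1 = 1
  SUB R3, 2  → R3 = 1 - 2 = -1
Final: R3 = -1

-1


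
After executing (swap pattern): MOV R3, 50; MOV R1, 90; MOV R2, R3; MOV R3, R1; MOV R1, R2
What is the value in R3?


Register state trace (swap pattern):
  MOV R3, 50  → R3 = 50
  MOV R1, 90  → R1 = 90
  MOV R2, R3  → R2 = 50  (save R3)
  MOV R3, R1  → R3 = 90  (R3 gets R1's value)
  MOV R1, R2  → R1 = 50  (R1 gets saved value)
Final: R3 = 90

90


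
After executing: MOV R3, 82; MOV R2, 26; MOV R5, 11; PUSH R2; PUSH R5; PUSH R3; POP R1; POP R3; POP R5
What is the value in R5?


Stack trace (top is rightmost):
  MOV R3, 82  → R3 = 82
  MOV R2, 26  → R2 = 26
  MOV R5, 11  → R5 = 11
  PUSH R2  → stack: [26]
  PUSH R5  → stack: [26, 11]
  PUSH R3  → stack: [26, 11, 82]
  POP R1  → R1 = 82, stack: [26, 11]
  POP R3  → R3 = 11, stack: [26]
  POP R5  → R5 = 26, stack: []
Final: R5 = 26

26


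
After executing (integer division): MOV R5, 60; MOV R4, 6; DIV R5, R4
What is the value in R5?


Register state trace:
  MOV R5, 60  → R5 = 60
  MOV R4, 6  → R4 = 6
  DIV R5, R4  → R5 = 60 // 6 = 10
Final: R5 = 10

10


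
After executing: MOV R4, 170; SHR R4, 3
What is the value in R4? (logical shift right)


Register state trace:
  MOV R4, 170  → R4 = 170
  SHR R4, 3  → R4 = 170 >> 3 = 170 // 2^3 = 21
Final: R4 = 21

21


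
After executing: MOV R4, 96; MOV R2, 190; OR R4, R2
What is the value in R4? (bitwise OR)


Register state trace:
  MOV R4, 96  → R4 = 96 (0b01100000)
  MOV R2, 190  → R2 = 190 (0b10111110)
  OR R4, R2   → R4 = 96 OR 190 = 254 (0b11111110)
Final: R4 = 254

254


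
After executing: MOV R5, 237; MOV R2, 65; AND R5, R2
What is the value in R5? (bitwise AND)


Register state trace:
  MOV R5, 237  → R5 = 237 (0b11101101)
  MOV R2, 65  → R2 = 65 (0b01000001)
  AND R5, R2  → R5 = 237 AND 65 = 65 (0b01000001)
Final: R5 = 65

65


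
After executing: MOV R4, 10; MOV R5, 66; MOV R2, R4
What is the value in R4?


Register state trace:
  MOV R4, 10  → R4 = 10
  MOV R5, 66  → R5 = 66
  MOV R2, R4  → R2 = 10
Final: R4 = 10

10


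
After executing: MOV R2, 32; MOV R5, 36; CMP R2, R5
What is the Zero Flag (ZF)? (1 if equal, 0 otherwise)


Register state trace:
  MOV R2, 32  → R2 = 32
  MOV R5, 36  → R5 = 36
  CMP R2, R5  → computes 32 - 36 = -4
  Result is nonzero, so values are not equal
ZF = 0

0


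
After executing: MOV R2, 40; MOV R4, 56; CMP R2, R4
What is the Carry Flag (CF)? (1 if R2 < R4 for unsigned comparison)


Register state trace:
  MOV R2, 40  → R2 = 40
  MOV R4, 56  → R4 = 56
  CMP R2, R4  → unsigned 40 - 56: borrow occurs
  40 < 56, so CF = 1
CF = 1

1


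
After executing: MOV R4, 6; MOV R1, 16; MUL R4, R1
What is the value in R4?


Register state trace:
  MOV R4, 6  → R4 = 6
  MOV R1, 16  → R1 = 16
  MUL R4, R1  → R4 = 6 * 16 = 96
Final: R4 = 96

96


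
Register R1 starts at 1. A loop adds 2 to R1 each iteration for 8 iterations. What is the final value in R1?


Starting value: R1 = 1
  Iter 1: R1 = 1 + 2 = 3
  Iter 2: R1 = 3 + 2 = 5
  Iter 3: R1 = 5 + 2 = 7
  Iter 4: R1 = 7 + 2 = 9
  Iter 5: R1 = 9 + 2 = 11
  Iter 6: R1 = 11 + 2 = 13
  Iter 7: R1 = 13 + 2 = 15
  Iter 8: R1 = 15 + 2 = 17
Final: R1 = 17

17


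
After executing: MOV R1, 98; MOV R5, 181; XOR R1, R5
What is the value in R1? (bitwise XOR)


Register state trace:
  MOV R1, 98  → R1 = 98 (0b01100010)
  MOV R5, 181  → R5 = 181 (0b10110101)
  XOR R1, R5  → R1 = 98 XOR 181 = 215 (0b11010111)
Final: R1 = 215

215


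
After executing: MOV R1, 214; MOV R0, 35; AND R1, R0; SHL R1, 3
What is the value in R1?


Register state trace:
  MOV R1, 214  → R1 = 214 (0b11010110)
  MOV R0, 35  → R0 = 35 (0b00100011)
  AND R1, R0  → R1 = 214 AND 35 = 2 (0b00000010)
  SHL R1, 3  → R1 = 2 << 3 = 16
Final: R1 = 16

16


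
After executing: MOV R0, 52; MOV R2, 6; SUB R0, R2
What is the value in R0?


Register state trace:
  MOV R0, 52  → R0 = 52
  MOV R2, 6  → R2 = 6
  SUB R0, R2  → R0 = 52 - 6 = 46
Final: R0 = 46

46


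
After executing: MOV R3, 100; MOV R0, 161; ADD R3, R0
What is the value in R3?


Register state trace:
  MOV R3, 100  → R3 = 100
  MOV R0, 161  → R0 = 161
  ADD R3, R0  → R3 = 100 + 161 = 261
Final: R3 = 261

261


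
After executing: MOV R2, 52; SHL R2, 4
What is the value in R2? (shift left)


Register state trace:
  MOV R2, 52  → R2 = 52
  SHL R2, 4  → R2 = 52 << 4 = 52 * 2^4 = 832
Final: R2 = 832

832


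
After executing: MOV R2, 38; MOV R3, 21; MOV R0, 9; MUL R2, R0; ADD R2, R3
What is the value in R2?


Register state trace:
  MOV R2, 38  → R2 = 38
  MOV R3, 21  → R3 = 21
  MOV R0, 9  → R0 = 9
  MUL R2, R0  → R2 = 38 * 9 = 342
  ADD R2, R3  → R2 = 342 + 21 = 363
Final: R2 = 363

363


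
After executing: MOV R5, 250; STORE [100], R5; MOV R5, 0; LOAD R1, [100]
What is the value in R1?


Register and memory trace:
  MOV R5, 250  → R5 = 250
  STORE [100], R5  → mem[100] = 250
  MOV R5, 0  → R5 = 0
  LOAD R1, [100]  → R1 = mem[100] = 250
Final: R1 = 250

250


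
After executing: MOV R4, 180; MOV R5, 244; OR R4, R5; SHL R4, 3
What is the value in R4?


Register state trace:
  MOV R4, 180  → R4 = 180 (0b10110100)
  MOV R5, 244  → R5 = 244 (0b11110100)
  OR R4, R5  → R4 = 180 OR 244 = 244 (0b11110100)
  SHL R4, 3  → R4 = 244 << 3 = 1952
Final: R4 = 1952

1952


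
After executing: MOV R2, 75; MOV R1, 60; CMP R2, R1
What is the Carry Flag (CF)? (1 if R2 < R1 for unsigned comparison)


Register state trace:
  MOV R2, 75  → R2 = 75
  MOV R1, 60  → R1 = 60
  CMP R2, R1  → unsigned 75 - 60: no borrow
  75 >= 60, so CF = 0
CF = 0

0


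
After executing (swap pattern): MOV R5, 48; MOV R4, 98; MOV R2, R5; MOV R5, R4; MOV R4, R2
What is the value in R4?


Register state trace (swap pattern):
  MOV R5, 48  → R5 = 48
  MOV R4, 98  → R4 = 98
  MOV R2, R5  → R2 = 48  (save R5)
  MOV R5, R4  → R5 = 98  (R5 gets R4's value)
  MOV R4, R2  → R4 = 48  (R4 gets saved value)
Final: R4 = 48

48


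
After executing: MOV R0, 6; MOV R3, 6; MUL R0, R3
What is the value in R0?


Register state trace:
  MOV R0, 6  → R0 = 6
  MOV R3, 6  → R3 = 6
  MUL R0, R3  → R0 = 6 * 6 = 36
Final: R0 = 36

36


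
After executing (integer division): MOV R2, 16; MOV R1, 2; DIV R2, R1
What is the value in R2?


Register state trace:
  MOV R2, 16  → R2 = 16
  MOV R1, 2  → R1 = 2
  DIV R2, R1  → R2 = 16 // 2 = 8
Final: R2 = 8

8


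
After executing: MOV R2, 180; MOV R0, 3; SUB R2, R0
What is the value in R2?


Register state trace:
  MOV R2, 180  → R2 = 180
  MOV R0, 3  → R0 = 3
  SUB R2, R0  → R2 = 180 - 3 = 177
Final: R2 = 177

177


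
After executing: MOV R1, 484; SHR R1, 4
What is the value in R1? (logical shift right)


Register state trace:
  MOV R1, 484  → R1 = 484
  SHR R1, 4  → R1 = 484 >> 4 = 484 // 2^4 = 30
Final: R1 = 30

30


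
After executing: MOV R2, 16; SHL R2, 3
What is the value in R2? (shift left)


Register state trace:
  MOV R2, 16  → R2 = 16
  SHL R2, 3  → R2 = 16 << 3 = 16 * 2^3 = 128
Final: R2 = 128

128


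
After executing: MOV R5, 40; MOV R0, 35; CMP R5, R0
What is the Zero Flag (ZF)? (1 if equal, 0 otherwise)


Register state trace:
  MOV R5, 40  → R5 = 40
  MOV R0, 35  → R0 = 35
  CMP R5, R0  → computes 40 - 35 = 5
  Result is nonzero, so values are not equal
ZF = 0

0


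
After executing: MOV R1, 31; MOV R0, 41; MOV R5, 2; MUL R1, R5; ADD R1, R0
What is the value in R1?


Register state trace:
  MOV R1, 31  → R1 = 31
  MOV R0, 41  → R0 = 41
  MOV R5, 2  → R5 = 2
  MUL R1, R5  → R1 = 31 * 2 = 62
  ADD R1, R0  → R1 = 62 + 41 = 103
Final: R1 = 103

103


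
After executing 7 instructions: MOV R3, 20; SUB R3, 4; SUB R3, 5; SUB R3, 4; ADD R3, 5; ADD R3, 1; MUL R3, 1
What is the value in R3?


Register state trace:
  MOV R3, 20  → R3 = 20
  SUB R3, 4  → R3 = 20 - 4 = 16
  SUB R3, 5  → R3 = 16 - 5 = 11
  SUB R3, 4  → R3 = 11 - 4 = 7
  ADD R3, 5  → R3 = 7 + 5 = 12
  ADD R3, 1  → R3 = 12 + 1 = 13
  MUL R3, 1  → R3 = 13 * 1 = 13
Final: R3 = 13

13


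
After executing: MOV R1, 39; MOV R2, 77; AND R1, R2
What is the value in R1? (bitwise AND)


Register state trace:
  MOV R1, 39  → R1 = 39 (0b00100111)
  MOV R2, 77  → R2 = 77 (0b01001101)
  AND R1, R2  → R1 = 39 AND 77 = 5 (0b00000101)
Final: R1 = 5

5


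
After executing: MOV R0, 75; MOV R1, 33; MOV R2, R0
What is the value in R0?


Register state trace:
  MOV R0, 75  → R0 = 75
  MOV R1, 33  → R1 = 33
  MOV R2, R0  → R2 = 75
Final: R0 = 75

75


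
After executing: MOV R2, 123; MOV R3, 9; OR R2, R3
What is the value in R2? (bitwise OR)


Register state trace:
  MOV R2, 123  → R2 = 123 (0b01111011)
  MOV R3, 9  → R3 = 9 (0b00001001)
  OR R2, R3   → R2 = 123 OR 9 = 123 (0b01111011)
Final: R2 = 123

123


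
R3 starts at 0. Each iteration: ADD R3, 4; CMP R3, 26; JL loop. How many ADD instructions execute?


Loop trace (R3 starts at 0, target 26, step 4):
  ADD #1: R3 = 0 + 4 = 4  → 4 < 26, loop
  ADD #2: R3 = 4 + 4 = 8  → 8 < 26, loop
  ADD #3: R3 = 8 + 4 = 12  → 12 < 26, loop
  ADD #4: R3 = 12 + 4 = 16  → 16 < 26, loop
  ADD #5: R3 = 16 + 4 = 20  → 20 < 26, loop
  ADD #6: R3 = 20 + 4 = 24  → 24 < 26, loop
  ADD #7: R3 = 24 + 4 = 28  → 28 >= 26, exit
Total ADD instructions: 7

7


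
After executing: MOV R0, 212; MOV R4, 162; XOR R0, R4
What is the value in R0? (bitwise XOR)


Register state trace:
  MOV R0, 212  → R0 = 212 (0b11010100)
  MOV R4, 162  → R4 = 162 (0b10100010)
  XOR R0, R4  → R0 = 212 XOR 162 = 118 (0b01110110)
Final: R0 = 118

118


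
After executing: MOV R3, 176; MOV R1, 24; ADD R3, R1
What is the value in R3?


Register state trace:
  MOV R3, 176  → R3 = 176
  MOV R1, 24  → R1 = 24
  ADD R3, R1  → R3 = 176 + 24 = 200
Final: R3 = 200

200


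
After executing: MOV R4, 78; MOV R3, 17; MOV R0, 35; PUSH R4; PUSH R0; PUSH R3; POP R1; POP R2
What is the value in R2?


Stack trace (top is rightmost):
  MOV R4, 78  → R4 = 78
  MOV R3, 17  → R3 = 17
  MOV R0, 35  → R0 = 35
  PUSH R4  → stack: [78]
  PUSH R0  → stack: [78, 35]
  PUSH R3  → stack: [78, 35, 17]
  POP R1  → R1 = 17, stack: [78, 35]
  POP R2  → R2 = 35, stack: [78]
Final: R2 = 35

35


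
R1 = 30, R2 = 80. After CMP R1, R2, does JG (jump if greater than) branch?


Trace:
  R1 = 30, R2 = 80
  CMP R1, R2  → compares 30 vs 80
  JG checks: is 30 greater than 80?
  30 < 80, so condition is false
Branch taken: No

No


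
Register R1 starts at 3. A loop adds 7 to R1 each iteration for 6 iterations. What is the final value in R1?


Starting value: R1 = 3
  Iter 1: R1 = 3 + 7 = 10
  Iter 2: R1 = 10 + 7 = 17
  Iter 3: R1 = 17 + 7 = 24
  Iter 4: R1 = 24 + 7 = 31
  Iter 5: R1 = 31 + 7 = 38
  Iter 6: R1 = 38 + 7 = 45
Final: R1 = 45

45


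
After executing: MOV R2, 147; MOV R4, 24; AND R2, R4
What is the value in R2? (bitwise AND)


Register state trace:
  MOV R2, 147  → R2 = 147 (0b10010011)
  MOV R4, 24  → R4 = 24 (0b00011000)
  AND R2, R4  → R2 = 147 AND 24 = 16 (0b00010000)
Final: R2 = 16

16


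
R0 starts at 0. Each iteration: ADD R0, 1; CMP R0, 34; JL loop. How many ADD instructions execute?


Loop trace (R0 starts at 0, target 34, step 1):
  ADD #1: R0 = 0 + 1 = 1  → 1 < 34, loop
  ADD #2: R0 = 1 + 1 = 2  → 2 < 34, loop
  ADD #3: R0 = 2 + 1 = 3  → 3 < 34, loop
  ADD #4: R0 = 3 + 1 = 4  → 4 < 34, loop
  ADD #5: R0 = 4 + 1 = 5  → 5 < 34, loop
  ADD #6: R0 = 5 + 1 = 6  → 6 < 34, loop
  ADD #7: R0 = 6 + 1 = 7  → 7 < 34, loop
  ADD #8: R0 = 7 + 1 = 8  → 8 < 34, loop
  ADD #9: R0 = 8 + 1 = 9  → 9 < 34, loop
  ADD #10: R0 = 9 + 1 = 10  → 10 < 34, loop
  ADD #11: R0 = 10 + 1 = 11  → 11 < 34, loop
  ADD #12: R0 = 11 + 1 = 12  → 12 < 34, loop
  ADD #13: R0 = 12 + 1 = 13  → 13 < 34, loop
  ADD #14: R0 = 13 + 1 = 14  → 14 < 34, loop
  ADD #15: R0 = 14 + 1 = 15  → 15 < 34, loop
  ADD #16: R0 = 15 + 1 = 16  → 16 < 34, loop
  ADD #17: R0 = 16 + 1 = 17  → 17 < 34, loop
  ADD #18: R0 = 17 + 1 = 18  → 18 < 34, loop
  ADD #19: R0 = 18 + 1 = 19  → 19 < 34, loop
  ADD #20: R0 = 19 + 1 = 20  → 20 < 34, loop
  ADD #21: R0 = 20 + 1 = 21  → 21 < 34, loop
  ADD #22: R0 = 21 + 1 = 22  → 22 < 34, loop
  ADD #23: R0 = 22 + 1 = 23  → 23 < 34, loop
  ADD #24: R0 = 23 + 1 = 24  → 24 < 34, loop
  ADD #25: R0 = 24 + 1 = 25  → 25 < 34, loop
  ADD #26: R0 = 25 + 1 = 26  → 26 < 34, loop
  ADD #27: R0 = 26 + 1 = 27  → 27 < 34, loop
  ADD #28: R0 = 27 + 1 = 28  → 28 < 34, loop
  ADD #29: R0 = 28 + 1 = 29  → 29 < 34, loop
  ADD #30: R0 = 29 + 1 = 30  → 30 < 34, loop
  ADD #31: R0 = 30 + 1 = 31  → 31 < 34, loop
  ADD #32: R0 = 31 + 1 = 32  → 32 < 34, loop
  ADD #33: R0 = 32 + 1 = 33  → 33 < 34, loop
  ADD #34: R0 = 33 + 1 = 34  → 34 >= 34, exit
Total ADD instructions: 34

34
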